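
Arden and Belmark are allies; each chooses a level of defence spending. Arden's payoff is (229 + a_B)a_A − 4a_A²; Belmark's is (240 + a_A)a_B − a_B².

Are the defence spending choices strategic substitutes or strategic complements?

Expanding Arden's payoff: 229a_A + a_Ba_A − 4a_A².
∂π/∂a_A = 229 + a_B − 8a_A = 0, so a_A = 28.625 + 0.125a_B.
The best-response slope da_A/da_B = 0.125 > 0: the reaction function is upward-sloping, so the choices are strategic complements.

strategic complements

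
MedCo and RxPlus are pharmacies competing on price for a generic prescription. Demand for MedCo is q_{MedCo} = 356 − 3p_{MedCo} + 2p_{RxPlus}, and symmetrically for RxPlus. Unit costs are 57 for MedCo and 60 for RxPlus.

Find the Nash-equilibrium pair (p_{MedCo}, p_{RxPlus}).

MedCo's profit: π = (p_{MedCo} − 57)(356 − 3p_{MedCo} + 2p_{RxPlus}).
∂π/∂p_{MedCo} = 527 − 6p_{MedCo} + 2p_{RxPlus} = 0 ⇒ p_{MedCo} = 527/6 + (1/3)p_{RxPlus}.
Similarly p_{RxPlus} = 268/3 + (1/3)p_{MedCo}.
Solving the two reaction functions simultaneously: (1 − (1/3)(1/3))p_{MedCo} = 527/6 + (1/3)·(268/3), so (8/9)p_{MedCo} = 2117/18 and p_{MedCo} = 132.3125.
Then p_{RxPlus} = 268/3 + (1/3)·132.3125 = 133.4375.

132.3125, 133.4375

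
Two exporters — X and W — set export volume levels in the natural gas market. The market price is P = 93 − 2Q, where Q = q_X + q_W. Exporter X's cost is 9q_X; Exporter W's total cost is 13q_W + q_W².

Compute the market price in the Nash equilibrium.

Exporter X's profit: π = q_X(93 − 2(q_X + q_W)) − 9q_X.
∂π/∂q_X = 84 − 4q_X − 2q_W = 0, so q_X = 21 − 0.5q_W.
For W: ∂π/∂q_W = 80 − 6q_W − 2q_X = 0 ⇒ q_W = 40/3 − (1/3)q_X.
Plugging q_W into X's best response: q_X = 21 − 0.5(40/3 − (1/3)q_X) ⇒ (5/6)q_X = 43/3, so q_X = 17.2.
Then q_W = 40/3 − (1/3)·17.2 = 7.6.
Equilibrium price: P = 93 − 2·24.8 = 43.4.

43.4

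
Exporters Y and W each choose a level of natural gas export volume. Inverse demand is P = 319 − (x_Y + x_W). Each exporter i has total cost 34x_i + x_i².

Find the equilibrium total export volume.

Exporter Y's profit: π = x_Y(319 − (x_Y + x_W)) − 34x_Y − x_Y².
∂π/∂x_Y = 285 − 4x_Y − x_W = 0, so x_Y = 71.25 − 0.25x_W.
The game is symmetric, so in equilibrium x_W = x_Y: the reaction function gives 1.25x_Y = 71.25, hence x_Y = 57.
Total export volume: 57 + 57 = 114.

114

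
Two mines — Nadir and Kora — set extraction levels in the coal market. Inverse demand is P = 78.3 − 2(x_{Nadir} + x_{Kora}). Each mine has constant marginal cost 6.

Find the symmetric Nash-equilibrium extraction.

Mine Nadir's profit: π = x_{Nadir}(78.3 − 2(x_{Nadir} + x_{Kora})) − 6x_{Nadir}.
∂π/∂x_{Nadir} = 72.3 − 4x_{Nadir} − 2x_{Kora} = 0, so x_{Nadir} = 18.075 − 0.5x_{Kora}.
The game is symmetric, so in equilibrium x_{Kora} = x_{Nadir}: the reaction function gives 1.5x_{Nadir} = 18.075, hence x_{Nadir} = 12.05.

12.05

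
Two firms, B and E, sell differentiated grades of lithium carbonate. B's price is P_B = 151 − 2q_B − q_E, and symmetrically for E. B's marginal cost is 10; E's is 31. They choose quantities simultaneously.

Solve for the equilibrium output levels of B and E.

29.6, 22.6

Firm B's profit: π = q_B(151 − 2q_B − q_E) − 10q_B.
∂π/∂q_B = 141 − 4q_B − q_E = 0 ⇒ q_B = 35.25 − 0.25q_E.
Similarly q_E = 30 − 0.25q_B.
Substituting the second reaction function into the first: q_B = 35.25 − 0.25(30 − 0.25q_B), which gives 0.9375q_B = 27.75 ⇒ q_B = 29.6.
Then q_E = 30 − 0.25·29.6 = 22.6.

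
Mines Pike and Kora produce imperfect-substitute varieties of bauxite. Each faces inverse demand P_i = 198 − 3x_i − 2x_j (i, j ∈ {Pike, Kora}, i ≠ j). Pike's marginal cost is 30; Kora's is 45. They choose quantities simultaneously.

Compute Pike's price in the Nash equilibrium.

95.8125

Mine Pike's profit: π = x_{Pike}(198 − 3x_{Pike} − 2x_{Kora}) − 30x_{Pike}.
∂π/∂x_{Pike} = 168 − 6x_{Pike} − 2x_{Kora} = 0 ⇒ x_{Pike} = 28 − (1/3)x_{Kora}.
Similarly x_{Kora} = 25.5 − (1/3)x_{Pike}.
Plugging x_{Kora} into Pike's best response: x_{Pike} = 28 − (1/3)(25.5 − (1/3)x_{Pike}) ⇒ (8/9)x_{Pike} = 19.5, so x_{Pike} = 21.9375.
Then x_{Kora} = 25.5 − (1/3)·21.9375 = 18.1875.
P_{Pike} = 198 − 3·21.9375 − 2·18.1875 = 95.8125.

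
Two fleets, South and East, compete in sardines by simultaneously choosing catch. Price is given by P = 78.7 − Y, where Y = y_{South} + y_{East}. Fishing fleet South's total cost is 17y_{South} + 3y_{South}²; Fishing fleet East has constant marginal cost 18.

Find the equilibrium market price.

46.26

Fishing fleet South's profit: π = y_{South}(78.7 − (y_{South} + y_{East})) − 17y_{South} − 3y_{South}².
∂π/∂y_{South} = 61.7 − 8y_{South} − y_{East} = 0, so y_{South} = 7.7125 − 0.125y_{East}.
For East: ∂π/∂y_{East} = 60.7 − 2y_{East} − y_{South} = 0 ⇒ y_{East} = 30.35 − 0.5y_{South}.
Substituting the second reaction function into the first: y_{South} = 7.7125 − 0.125(30.35 − 0.5y_{South}), which gives 0.9375y_{South} = 627/160 ⇒ y_{South} = 4.18.
Then y_{East} = 30.35 − 0.5·4.18 = 28.26.
Equilibrium price: P = 78.7 − 32.44 = 46.26.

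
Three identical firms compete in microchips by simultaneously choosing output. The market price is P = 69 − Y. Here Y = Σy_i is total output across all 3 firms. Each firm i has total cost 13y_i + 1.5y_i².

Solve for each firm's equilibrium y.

8

A representative firm's profit is π_i = y_i(69 − Y) − 13y_i − 1.5y_i², with Y = y_i + Σ_{j≠i} y_j.
First-order condition: 56 − 5y_i − Σ_{j≠i} y_j = 0.
In a symmetric equilibrium every firm chooses the same y, so Σ_{j≠i} y_j = 2y. The condition becomes 56 − 7y = 0, giving y = 56/7 = 8.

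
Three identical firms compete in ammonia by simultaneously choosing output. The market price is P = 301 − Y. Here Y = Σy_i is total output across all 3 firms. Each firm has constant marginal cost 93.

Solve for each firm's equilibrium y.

52

A representative firm's profit is π_i = y_i(301 − Y) − 93y_i, with Y = y_i + Σ_{j≠i} y_j.
First-order condition: 208 − 2y_i − Σ_{j≠i} y_j = 0.
With identical firms, set every y_j = y: then 208 − 2y − 2y = 0, i.e. y = 208/4 = 52.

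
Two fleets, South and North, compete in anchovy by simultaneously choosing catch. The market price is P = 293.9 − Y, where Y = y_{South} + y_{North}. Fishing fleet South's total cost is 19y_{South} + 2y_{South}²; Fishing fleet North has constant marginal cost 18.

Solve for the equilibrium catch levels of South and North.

24.9, 125.5

Fishing fleet South's profit: π = y_{South}(293.9 − (y_{South} + y_{North})) − 19y_{South} − 2y_{South}².
∂π/∂y_{South} = 274.9 − 6y_{South} − y_{North} = 0, so y_{South} = 2749/60 − (1/6)y_{North}.
For North: ∂π/∂y_{North} = 275.9 − 2y_{North} − y_{South} = 0 ⇒ y_{North} = 137.95 − 0.5y_{South}.
Substituting the second reaction function into the first: y_{South} = 2749/60 − (1/6)(137.95 − 0.5y_{South}), which gives (11/12)y_{South} = 22.825 ⇒ y_{South} = 24.9.
Then y_{North} = 137.95 − 0.5·24.9 = 125.5.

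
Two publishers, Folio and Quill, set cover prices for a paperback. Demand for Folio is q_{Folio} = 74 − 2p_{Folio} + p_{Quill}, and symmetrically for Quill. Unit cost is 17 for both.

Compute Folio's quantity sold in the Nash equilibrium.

Folio's profit: π = (p_{Folio} − 17)(74 − 2p_{Folio} + p_{Quill}).
∂π/∂p_{Folio} = 108 − 4p_{Folio} + p_{Quill} = 0 ⇒ p_{Folio} = 27 + 0.25p_{Quill}.
Setting p_{Folio} = p_{Quill} in the reaction function: p_{Folio} = 27 + 0.25p_{Folio}, so p_{Folio} = 27 / 0.75 = 36.
q_{Folio} = 74 − 2·36 + 36 = 38.

38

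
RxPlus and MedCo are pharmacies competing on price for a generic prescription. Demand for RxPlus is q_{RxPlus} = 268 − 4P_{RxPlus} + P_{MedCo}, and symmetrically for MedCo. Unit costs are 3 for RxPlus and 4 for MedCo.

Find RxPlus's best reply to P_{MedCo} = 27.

RxPlus's profit: π = (P_{RxPlus} − 3)(268 − 4P_{RxPlus} + P_{MedCo}).
∂π/∂P_{RxPlus} = 280 − 8P_{RxPlus} + P_{MedCo} = 0 ⇒ P_{RxPlus} = 35 + 0.125P_{MedCo}.
At P_{MedCo} = 27: P_{RxPlus} = 35 + 0.125·27 = 38.375.

38.375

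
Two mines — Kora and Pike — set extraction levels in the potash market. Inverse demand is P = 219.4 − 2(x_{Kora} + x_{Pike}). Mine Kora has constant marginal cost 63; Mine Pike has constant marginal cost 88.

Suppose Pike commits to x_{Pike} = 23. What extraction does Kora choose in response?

27.6

Mine Kora's profit: π = x_{Kora}(219.4 − 2(x_{Kora} + x_{Pike})) − 63x_{Kora}.
∂π/∂x_{Kora} = 156.4 − 4x_{Kora} − 2x_{Pike} = 0, so x_{Kora} = 39.1 − 0.5x_{Pike}.
At x_{Pike} = 23: x_{Kora} = 39.1 − 0.5·23 = 27.6.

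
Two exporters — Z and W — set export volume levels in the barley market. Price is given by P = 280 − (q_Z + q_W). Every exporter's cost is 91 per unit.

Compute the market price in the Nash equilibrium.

Exporter Z's profit: π = q_Z(280 − (q_Z + q_W)) − 91q_Z.
∂π/∂q_Z = 189 − 2q_Z − q_W = 0, so q_Z = 94.5 − 0.5q_W.
Setting q_Z = q_W in the reaction function: q_Z = 94.5 − 0.5q_Z, so q_Z = 94.5 / 1.5 = 63.
Equilibrium price: P = 280 − 126 = 154.

154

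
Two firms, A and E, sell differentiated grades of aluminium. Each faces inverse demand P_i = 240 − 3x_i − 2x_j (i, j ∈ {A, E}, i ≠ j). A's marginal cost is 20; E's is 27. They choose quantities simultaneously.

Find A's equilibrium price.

103.8125

Firm A's profit: π = x_A(240 − 3x_A − 2x_E) − 20x_A.
∂π/∂x_A = 220 − 6x_A − 2x_E = 0 ⇒ x_A = 110/3 − (1/3)x_E.
Similarly x_E = 35.5 − (1/3)x_A.
Solving the two reaction functions simultaneously: (1 − (−1/3)(−1/3))x_A = 110/3 − (1/3)·35.5, so (8/9)x_A = 149/6 and x_A = 27.9375.
Then x_E = 35.5 − (1/3)·27.9375 = 26.1875.
P_A = 240 − 3·27.9375 − 2·26.1875 = 103.8125.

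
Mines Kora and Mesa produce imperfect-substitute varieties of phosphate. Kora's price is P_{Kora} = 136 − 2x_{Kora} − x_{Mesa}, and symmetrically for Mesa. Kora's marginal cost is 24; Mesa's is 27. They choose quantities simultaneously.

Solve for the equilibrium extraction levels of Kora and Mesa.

Mine Kora's profit: π = x_{Kora}(136 − 2x_{Kora} − x_{Mesa}) − 24x_{Kora}.
∂π/∂x_{Kora} = 112 − 4x_{Kora} − x_{Mesa} = 0 ⇒ x_{Kora} = 28 − 0.25x_{Mesa}.
Similarly x_{Mesa} = 27.25 − 0.25x_{Kora}.
Solving the two reaction functions simultaneously: (1 − (−0.25)(−0.25))x_{Kora} = 28 − 0.25·27.25, so 0.9375x_{Kora} = 21.1875 and x_{Kora} = 22.6.
Then x_{Mesa} = 27.25 − 0.25·22.6 = 21.6.

22.6, 21.6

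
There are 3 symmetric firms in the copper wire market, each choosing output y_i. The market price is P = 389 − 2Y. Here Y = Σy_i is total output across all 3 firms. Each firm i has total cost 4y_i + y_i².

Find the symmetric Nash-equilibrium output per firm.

A representative firm's profit is π_i = y_i(389 − 2Y) − 4y_i − y_i², with Y = y_i + Σ_{j≠i} y_j.
First-order condition: 385 − 6y_i − 2Σ_{j≠i} y_j = 0.
In a symmetric equilibrium every firm chooses the same y, so Σ_{j≠i} y_j = 2y. The condition becomes 385 − 10y = 0, giving y = 385/10 = 38.5.

38.5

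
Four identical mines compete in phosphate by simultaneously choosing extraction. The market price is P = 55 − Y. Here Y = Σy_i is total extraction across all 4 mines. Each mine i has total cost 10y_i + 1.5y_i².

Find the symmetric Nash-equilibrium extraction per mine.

A representative mine's profit is π_i = y_i(55 − Y) − 10y_i − 1.5y_i², with Y = y_i + Σ_{j≠i} y_j.
First-order condition: 45 − 5y_i − Σ_{j≠i} y_j = 0.
With identical mines, set every y_j = y: then 45 − 5y − 3y = 0, i.e. y = 45/8 = 5.625.

5.625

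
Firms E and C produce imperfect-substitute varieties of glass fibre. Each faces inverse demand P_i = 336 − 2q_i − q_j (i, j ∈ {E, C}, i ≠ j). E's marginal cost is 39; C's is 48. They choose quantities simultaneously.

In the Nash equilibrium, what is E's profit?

7200

Firm E's profit: π = q_E(336 − 2q_E − q_C) − 39q_E.
∂π/∂q_E = 297 − 4q_E − q_C = 0 ⇒ q_E = 74.25 − 0.25q_C.
Similarly q_C = 72 − 0.25q_E.
Substituting the second reaction function into the first: q_E = 74.25 − 0.25(72 − 0.25q_E), which gives 0.9375q_E = 56.25 ⇒ q_E = 60.
Then q_C = 72 − 0.25·60 = 57.
P_E = 336 − 2·60 − 57 = 159.
Profit = (159 − 39)·60 = 7200.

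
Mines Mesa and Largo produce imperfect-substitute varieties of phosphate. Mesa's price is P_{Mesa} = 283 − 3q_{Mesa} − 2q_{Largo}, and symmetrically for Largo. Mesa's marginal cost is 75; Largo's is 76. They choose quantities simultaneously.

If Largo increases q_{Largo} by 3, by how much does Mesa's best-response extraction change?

Mine Mesa's profit: π = q_{Mesa}(283 − 3q_{Mesa} − 2q_{Largo}) − 75q_{Mesa}.
∂π/∂q_{Mesa} = 208 − 6q_{Mesa} − 2q_{Largo} = 0 ⇒ q_{Mesa} = 104/3 − (1/3)q_{Largo}.
The reaction-function slope is −1/3, so a 3-unit rise in q_{Largo} moves q_{Mesa} by −1/3 × 3 = −1. Mesa's best response falls — the actions are strategic substitutes.

-1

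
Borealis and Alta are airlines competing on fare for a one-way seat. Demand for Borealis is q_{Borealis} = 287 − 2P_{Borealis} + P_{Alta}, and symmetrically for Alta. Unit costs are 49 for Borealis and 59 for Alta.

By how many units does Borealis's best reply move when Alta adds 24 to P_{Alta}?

6

Borealis's profit: π = (P_{Borealis} − 49)(287 − 2P_{Borealis} + P_{Alta}).
∂π/∂P_{Borealis} = 385 − 4P_{Borealis} + P_{Alta} = 0 ⇒ P_{Borealis} = 96.25 + 0.25P_{Alta}.
The reaction-function slope is 0.25, so a 24-unit rise in P_{Alta} moves P_{Borealis} by 0.25 × 24 = 6. Borealis's best response rises — the actions are strategic complements.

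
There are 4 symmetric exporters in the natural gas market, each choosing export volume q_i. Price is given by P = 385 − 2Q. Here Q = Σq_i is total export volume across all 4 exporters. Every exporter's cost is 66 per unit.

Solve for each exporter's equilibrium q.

31.9

A representative exporter's profit is π_i = q_i(385 − 2Q) − 66q_i, with Q = q_i + Σ_{j≠i} q_j.
First-order condition: 319 − 4q_i − 2Σ_{j≠i} q_j = 0.
Imposing symmetry (q_j = q for all j) turns Σ_{j≠i} q_j into 3q, so 319 = 10q and q = 31.9.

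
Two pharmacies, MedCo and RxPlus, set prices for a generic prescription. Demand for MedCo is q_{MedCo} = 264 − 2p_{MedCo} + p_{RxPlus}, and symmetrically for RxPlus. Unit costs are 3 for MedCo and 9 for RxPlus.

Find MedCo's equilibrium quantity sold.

MedCo's profit: π = (p_{MedCo} − 3)(264 − 2p_{MedCo} + p_{RxPlus}).
∂π/∂p_{MedCo} = 270 − 4p_{MedCo} + p_{RxPlus} = 0 ⇒ p_{MedCo} = 67.5 + 0.25p_{RxPlus}.
Similarly p_{RxPlus} = 70.5 + 0.25p_{MedCo}.
Plugging p_{RxPlus} into MedCo's best response: p_{MedCo} = 67.5 + 0.25(70.5 + 0.25p_{MedCo}) ⇒ 0.9375p_{MedCo} = 85.125, so p_{MedCo} = 90.8.
Then p_{RxPlus} = 70.5 + 0.25·90.8 = 93.2.
q_{MedCo} = 264 − 2·90.8 + 93.2 = 175.6.

175.6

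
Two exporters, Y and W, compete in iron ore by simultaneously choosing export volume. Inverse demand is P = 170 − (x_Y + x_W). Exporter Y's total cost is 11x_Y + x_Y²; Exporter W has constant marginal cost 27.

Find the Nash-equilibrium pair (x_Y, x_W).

Exporter Y's profit: π = x_Y(170 − (x_Y + x_W)) − 11x_Y − x_Y².
∂π/∂x_Y = 159 − 4x_Y − x_W = 0, so x_Y = 39.75 − 0.25x_W.
For W: ∂π/∂x_W = 143 − 2x_W − x_Y = 0 ⇒ x_W = 71.5 − 0.5x_Y.
Solving the two reaction functions simultaneously: (1 − (−0.25)(−0.5))x_Y = 39.75 − 0.25·71.5, so 0.875x_Y = 21.875 and x_Y = 25.
Then x_W = 71.5 − 0.5·25 = 59.

25, 59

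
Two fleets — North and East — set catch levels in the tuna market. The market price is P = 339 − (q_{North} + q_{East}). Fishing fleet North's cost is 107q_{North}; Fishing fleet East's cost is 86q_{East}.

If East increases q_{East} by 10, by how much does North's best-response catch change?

-5

Fishing fleet North's profit: π = q_{North}(339 − (q_{North} + q_{East})) − 107q_{North}.
∂π/∂q_{North} = 232 − 2q_{North} − q_{East} = 0, so q_{North} = 116 − 0.5q_{East}.
The reaction-function slope is −0.5, so a 10-unit rise in q_{East} moves q_{North} by −0.5 × 10 = −5. North's best response falls — the actions are strategic substitutes.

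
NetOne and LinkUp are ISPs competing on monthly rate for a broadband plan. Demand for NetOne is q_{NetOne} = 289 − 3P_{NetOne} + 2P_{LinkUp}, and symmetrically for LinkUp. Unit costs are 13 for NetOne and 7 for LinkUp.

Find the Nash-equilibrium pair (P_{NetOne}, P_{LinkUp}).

80.875, 78.625

NetOne's profit: π = (P_{NetOne} − 13)(289 − 3P_{NetOne} + 2P_{LinkUp}).
∂π/∂P_{NetOne} = 328 − 6P_{NetOne} + 2P_{LinkUp} = 0 ⇒ P_{NetOne} = 164/3 + (1/3)P_{LinkUp}.
Similarly P_{LinkUp} = 155/3 + (1/3)P_{NetOne}.
Plugging P_{LinkUp} into NetOne's best response: P_{NetOne} = 164/3 + (1/3)(155/3 + (1/3)P_{NetOne}) ⇒ (8/9)P_{NetOne} = 647/9, so P_{NetOne} = 80.875.
Then P_{LinkUp} = 155/3 + (1/3)·80.875 = 78.625.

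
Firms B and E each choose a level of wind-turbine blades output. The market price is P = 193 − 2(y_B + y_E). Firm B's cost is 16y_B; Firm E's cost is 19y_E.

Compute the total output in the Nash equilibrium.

Firm B's profit: π = y_B(193 − 2(y_B + y_E)) − 16y_B.
∂π/∂y_B = 177 − 4y_B − 2y_E = 0, so y_B = 44.25 − 0.5y_E.
By the same steps for E: y_E = 43.5 − 0.5y_B.
Substituting the second reaction function into the first: y_B = 44.25 − 0.5(43.5 − 0.5y_B), which gives 0.75y_B = 22.5 ⇒ y_B = 30.
Then y_E = 43.5 − 0.5·30 = 28.5.
Total output: 30 + 28.5 = 58.5.

58.5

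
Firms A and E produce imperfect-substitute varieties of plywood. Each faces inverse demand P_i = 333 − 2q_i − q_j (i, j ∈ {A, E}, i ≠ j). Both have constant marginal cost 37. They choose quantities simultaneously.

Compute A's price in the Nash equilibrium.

155.4

Firm A's profit: π = q_A(333 − 2q_A − q_E) − 37q_A.
∂π/∂q_A = 296 − 4q_A − q_E = 0 ⇒ q_A = 74 − 0.25q_E.
By symmetry q_E = q_A; substituting into the reaction function, 1.25q_A = 74 and q_A = 59.2.
P_A = 333 − 2·59.2 − 59.2 = 155.4.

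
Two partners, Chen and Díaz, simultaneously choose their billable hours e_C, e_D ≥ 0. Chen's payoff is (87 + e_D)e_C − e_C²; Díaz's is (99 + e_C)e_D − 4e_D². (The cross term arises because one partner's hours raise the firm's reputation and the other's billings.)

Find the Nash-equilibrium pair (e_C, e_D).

Expanding Chen's payoff: 87e_C + e_De_C − e_C².
∂π/∂e_C = 87 + e_D − 2e_C = 0, so e_C = 43.5 + 0.5e_D.
Likewise for Díaz: e_D = 12.375 + 0.125e_C.
Solving the two reaction functions simultaneously: (1 − (0.5)(0.125))e_C = 43.5 + 0.5·12.375, so 0.9375e_C = 49.6875 and e_C = 53.
Then e_D = 12.375 + 0.125·53 = 19.

53, 19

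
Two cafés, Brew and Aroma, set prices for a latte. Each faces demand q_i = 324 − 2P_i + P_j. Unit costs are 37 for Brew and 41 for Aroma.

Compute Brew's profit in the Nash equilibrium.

Brew's profit: π = (P_{Brew} − 37)(324 − 2P_{Brew} + P_{Aroma}).
∂π/∂P_{Brew} = 398 − 4P_{Brew} + P_{Aroma} = 0 ⇒ P_{Brew} = 99.5 + 0.25P_{Aroma}.
Similarly P_{Aroma} = 101.5 + 0.25P_{Brew}.
Plugging P_{Aroma} into Brew's best response: P_{Brew} = 99.5 + 0.25(101.5 + 0.25P_{Brew}) ⇒ 0.9375P_{Brew} = 124.875, so P_{Brew} = 133.2.
Then P_{Aroma} = 101.5 + 0.25·133.2 = 134.8.
q_{Brew} = 324 − 2·133.2 + 134.8 = 192.4.
Profit = (133.2 − 37)·192.4 = 18508.88.

18508.88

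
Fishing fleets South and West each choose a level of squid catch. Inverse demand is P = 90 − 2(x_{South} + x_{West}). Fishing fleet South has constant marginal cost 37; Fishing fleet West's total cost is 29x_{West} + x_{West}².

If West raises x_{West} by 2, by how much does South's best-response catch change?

Fishing fleet South's profit: π = x_{South}(90 − 2(x_{South} + x_{West})) − 37x_{South}.
∂π/∂x_{South} = 53 − 4x_{South} − 2x_{West} = 0, so x_{South} = 13.25 − 0.5x_{West}.
The reaction-function slope is −0.5, so a 2-unit rise in x_{West} moves x_{South} by −0.5 × 2 = −1. South's best response falls — the actions are strategic substitutes.

-1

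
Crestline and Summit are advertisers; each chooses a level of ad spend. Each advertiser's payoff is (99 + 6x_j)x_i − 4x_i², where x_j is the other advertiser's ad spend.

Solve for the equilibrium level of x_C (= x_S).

49.5

Crestline's payoff is (99 + 6x_S)x_C − 4x_C².
∂π/∂x_C = 99 + 6x_S − 8x_C = 0, so x_C = 12.375 + 0.75x_S.
Setting x_C = x_S in the reaction function: x_C = 12.375 + 0.75x_C, so x_C = 12.375 / 0.25 = 49.5.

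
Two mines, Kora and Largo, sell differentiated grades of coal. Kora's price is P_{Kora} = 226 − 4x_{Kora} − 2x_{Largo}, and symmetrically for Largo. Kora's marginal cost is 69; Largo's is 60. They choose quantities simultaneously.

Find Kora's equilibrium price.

Mine Kora's profit: π = x_{Kora}(226 − 4x_{Kora} − 2x_{Largo}) − 69x_{Kora}.
∂π/∂x_{Kora} = 157 − 8x_{Kora} − 2x_{Largo} = 0 ⇒ x_{Kora} = 19.625 − 0.25x_{Largo}.
Similarly x_{Largo} = 20.75 − 0.25x_{Kora}.
Solving the two reaction functions simultaneously: (1 − (−0.25)(−0.25))x_{Kora} = 19.625 − 0.25·20.75, so 0.9375x_{Kora} = 14.4375 and x_{Kora} = 15.4.
Then x_{Largo} = 20.75 − 0.25·15.4 = 16.9.
P_{Kora} = 226 − 4·15.4 − 2·16.9 = 130.6.

130.6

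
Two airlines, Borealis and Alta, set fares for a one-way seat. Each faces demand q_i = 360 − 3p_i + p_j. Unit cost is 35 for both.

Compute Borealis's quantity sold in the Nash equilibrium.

Borealis's profit: π = (p_{Borealis} − 35)(360 − 3p_{Borealis} + p_{Alta}).
∂π/∂p_{Borealis} = 465 − 6p_{Borealis} + p_{Alta} = 0 ⇒ p_{Borealis} = 77.5 + (1/6)p_{Alta}.
The game is symmetric, so in equilibrium p_{Alta} = p_{Borealis}: the reaction function gives (5/6)p_{Borealis} = 77.5, hence p_{Borealis} = 93.
q_{Borealis} = 360 − 3·93 + 93 = 174.

174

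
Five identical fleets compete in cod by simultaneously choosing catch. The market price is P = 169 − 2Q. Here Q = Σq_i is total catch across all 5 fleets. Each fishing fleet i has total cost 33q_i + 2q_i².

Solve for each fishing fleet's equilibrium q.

8.5

A representative fishing fleet's profit is π_i = q_i(169 − 2Q) − 33q_i − 2q_i², with Q = q_i + Σ_{j≠i} q_j.
First-order condition: 136 − 8q_i − 2Σ_{j≠i} q_j = 0.
In a symmetric equilibrium every fishing fleet chooses the same q, so Σ_{j≠i} q_j = 4q. The condition becomes 136 − 16q = 0, giving q = 136/16 = 8.5.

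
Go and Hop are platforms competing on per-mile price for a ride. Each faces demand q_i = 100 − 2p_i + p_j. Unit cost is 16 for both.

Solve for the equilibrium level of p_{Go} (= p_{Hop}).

Go's profit: π = (p_{Go} − 16)(100 − 2p_{Go} + p_{Hop}).
∂π/∂p_{Go} = 132 − 4p_{Go} + p_{Hop} = 0 ⇒ p_{Go} = 33 + 0.25p_{Hop}.
Setting p_{Go} = p_{Hop} in the reaction function: p_{Go} = 33 + 0.25p_{Go}, so p_{Go} = 33 / 0.75 = 44.

44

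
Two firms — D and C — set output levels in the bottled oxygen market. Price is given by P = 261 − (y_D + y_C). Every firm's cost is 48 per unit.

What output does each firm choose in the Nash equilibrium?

71

Firm D's profit: π = y_D(261 − (y_D + y_C)) − 48y_D.
∂π/∂y_D = 213 − 2y_D − y_C = 0, so y_D = 106.5 − 0.5y_C.
By symmetry y_C = y_D; substituting into the reaction function, 1.5y_D = 106.5 and y_D = 71.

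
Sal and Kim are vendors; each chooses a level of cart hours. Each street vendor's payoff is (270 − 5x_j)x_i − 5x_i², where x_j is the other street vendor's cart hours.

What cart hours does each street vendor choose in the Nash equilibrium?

Sal's payoff is (270 − 5x_K)x_S − 5x_S².
∂π/∂x_S = 270 − 5x_K − 10x_S = 0, so x_S = 27 − 0.5x_K.
By symmetry x_K = x_S; substituting into the reaction function, 1.5x_S = 27 and x_S = 18.

18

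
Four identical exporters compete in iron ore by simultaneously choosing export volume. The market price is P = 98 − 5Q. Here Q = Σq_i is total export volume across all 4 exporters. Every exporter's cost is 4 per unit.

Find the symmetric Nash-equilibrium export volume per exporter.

A representative exporter's profit is π_i = q_i(98 − 5Q) − 4q_i, with Q = q_i + Σ_{j≠i} q_j.
First-order condition: 94 − 10q_i − 5Σ_{j≠i} q_j = 0.
In a symmetric equilibrium every exporter chooses the same q, so Σ_{j≠i} q_j = 3q. The condition becomes 94 − 25q = 0, giving q = 94/25 = 3.76.

3.76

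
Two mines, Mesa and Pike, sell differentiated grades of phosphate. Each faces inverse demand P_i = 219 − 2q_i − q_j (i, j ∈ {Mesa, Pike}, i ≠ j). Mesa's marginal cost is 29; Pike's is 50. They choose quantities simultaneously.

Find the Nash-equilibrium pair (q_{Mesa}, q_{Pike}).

39.4, 32.4

Mine Mesa's profit: π = q_{Mesa}(219 − 2q_{Mesa} − q_{Pike}) − 29q_{Mesa}.
∂π/∂q_{Mesa} = 190 − 4q_{Mesa} − q_{Pike} = 0 ⇒ q_{Mesa} = 47.5 − 0.25q_{Pike}.
Similarly q_{Pike} = 42.25 − 0.25q_{Mesa}.
Substituting the second reaction function into the first: q_{Mesa} = 47.5 − 0.25(42.25 − 0.25q_{Mesa}), which gives 0.9375q_{Mesa} = 36.9375 ⇒ q_{Mesa} = 39.4.
Then q_{Pike} = 42.25 − 0.25·39.4 = 32.4.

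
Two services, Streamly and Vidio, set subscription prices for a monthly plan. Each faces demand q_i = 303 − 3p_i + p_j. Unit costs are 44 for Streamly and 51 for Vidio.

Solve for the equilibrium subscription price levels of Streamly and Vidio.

87.6, 90.6

Streamly's profit: π = (p_{Streamly} − 44)(303 − 3p_{Streamly} + p_{Vidio}).
∂π/∂p_{Streamly} = 435 − 6p_{Streamly} + p_{Vidio} = 0 ⇒ p_{Streamly} = 72.5 + (1/6)p_{Vidio}.
Similarly p_{Vidio} = 76 + (1/6)p_{Streamly}.
Solving the two reaction functions simultaneously: (1 − (1/6)(1/6))p_{Streamly} = 72.5 + (1/6)·76, so (35/36)p_{Streamly} = 511/6 and p_{Streamly} = 87.6.
Then p_{Vidio} = 76 + (1/6)·87.6 = 90.6.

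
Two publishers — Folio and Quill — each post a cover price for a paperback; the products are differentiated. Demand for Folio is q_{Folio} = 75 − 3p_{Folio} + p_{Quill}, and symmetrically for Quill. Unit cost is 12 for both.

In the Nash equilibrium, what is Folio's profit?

312.12

Folio's profit: π = (p_{Folio} − 12)(75 − 3p_{Folio} + p_{Quill}).
∂π/∂p_{Folio} = 111 − 6p_{Folio} + p_{Quill} = 0 ⇒ p_{Folio} = 18.5 + (1/6)p_{Quill}.
Setting p_{Folio} = p_{Quill} in the reaction function: p_{Folio} = 18.5 + (1/6)p_{Folio}, so p_{Folio} = 18.5 / (5/6) = 22.2.
q_{Folio} = 75 − 3·22.2 + 22.2 = 30.6.
Profit = (22.2 − 12)·30.6 = 312.12.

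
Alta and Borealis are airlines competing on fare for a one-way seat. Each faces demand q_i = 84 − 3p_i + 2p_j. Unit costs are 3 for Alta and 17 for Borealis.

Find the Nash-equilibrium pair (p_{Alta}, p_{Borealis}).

Alta's profit: π = (p_{Alta} − 3)(84 − 3p_{Alta} + 2p_{Borealis}).
∂π/∂p_{Alta} = 93 − 6p_{Alta} + 2p_{Borealis} = 0 ⇒ p_{Alta} = 15.5 + (1/3)p_{Borealis}.
Similarly p_{Borealis} = 22.5 + (1/3)p_{Alta}.
Substituting the second reaction function into the first: p_{Alta} = 15.5 + (1/3)(22.5 + (1/3)p_{Alta}), which gives (8/9)p_{Alta} = 23 ⇒ p_{Alta} = 25.875.
Then p_{Borealis} = 22.5 + (1/3)·25.875 = 31.125.

25.875, 31.125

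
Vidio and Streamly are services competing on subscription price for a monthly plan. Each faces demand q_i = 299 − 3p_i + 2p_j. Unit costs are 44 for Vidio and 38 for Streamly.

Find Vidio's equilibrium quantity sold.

187.875

Vidio's profit: π = (p_{Vidio} − 44)(299 − 3p_{Vidio} + 2p_{Streamly}).
∂π/∂p_{Vidio} = 431 − 6p_{Vidio} + 2p_{Streamly} = 0 ⇒ p_{Vidio} = 431/6 + (1/3)p_{Streamly}.
Similarly p_{Streamly} = 413/6 + (1/3)p_{Vidio}.
Substituting the second reaction function into the first: p_{Vidio} = 431/6 + (1/3)(413/6 + (1/3)p_{Vidio}), which gives (8/9)p_{Vidio} = 853/9 ⇒ p_{Vidio} = 106.625.
Then p_{Streamly} = 413/6 + (1/3)·106.625 = 104.375.
q_{Vidio} = 299 − 3·106.625 + 2·104.375 = 187.875.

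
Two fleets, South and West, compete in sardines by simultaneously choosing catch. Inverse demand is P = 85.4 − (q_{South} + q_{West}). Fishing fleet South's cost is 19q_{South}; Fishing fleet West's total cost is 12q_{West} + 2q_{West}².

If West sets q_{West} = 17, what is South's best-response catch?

24.7

Fishing fleet South's profit: π = q_{South}(85.4 − (q_{South} + q_{West})) − 19q_{South}.
∂π/∂q_{South} = 66.4 − 2q_{South} − q_{West} = 0, so q_{South} = 33.2 − 0.5q_{West}.
At q_{West} = 17: q_{South} = 33.2 − 0.5·17 = 24.7.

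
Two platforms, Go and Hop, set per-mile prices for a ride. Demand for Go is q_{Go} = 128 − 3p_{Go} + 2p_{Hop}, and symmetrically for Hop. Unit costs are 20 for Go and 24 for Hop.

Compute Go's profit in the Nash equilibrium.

2310.1875

Go's profit: π = (p_{Go} − 20)(128 − 3p_{Go} + 2p_{Hop}).
∂π/∂p_{Go} = 188 − 6p_{Go} + 2p_{Hop} = 0 ⇒ p_{Go} = 94/3 + (1/3)p_{Hop}.
Similarly p_{Hop} = 100/3 + (1/3)p_{Go}.
Plugging p_{Hop} into Go's best response: p_{Go} = 94/3 + (1/3)(100/3 + (1/3)p_{Go}) ⇒ (8/9)p_{Go} = 382/9, so p_{Go} = 47.75.
Then p_{Hop} = 100/3 + (1/3)·47.75 = 49.25.
q_{Go} = 128 − 3·47.75 + 2·49.25 = 83.25.
Profit = (47.75 − 20)·83.25 = 2310.1875.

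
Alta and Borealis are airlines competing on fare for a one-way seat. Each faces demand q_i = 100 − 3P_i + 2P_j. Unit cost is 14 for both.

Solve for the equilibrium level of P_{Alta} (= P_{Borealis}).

35.5

Alta's profit: π = (P_{Alta} − 14)(100 − 3P_{Alta} + 2P_{Borealis}).
∂π/∂P_{Alta} = 142 − 6P_{Alta} + 2P_{Borealis} = 0 ⇒ P_{Alta} = 71/3 + (1/3)P_{Borealis}.
Setting P_{Alta} = P_{Borealis} in the reaction function: P_{Alta} = 71/3 + (1/3)P_{Alta}, so P_{Alta} = (71/3) / (2/3) = 35.5.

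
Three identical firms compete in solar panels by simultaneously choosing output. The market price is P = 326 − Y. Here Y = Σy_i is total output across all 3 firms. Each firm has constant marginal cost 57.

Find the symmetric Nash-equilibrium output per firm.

67.25

A representative firm's profit is π_i = y_i(326 − Y) − 57y_i, with Y = y_i + Σ_{j≠i} y_j.
First-order condition: 269 − 2y_i − Σ_{j≠i} y_j = 0.
Imposing symmetry (y_j = y for all j) turns Σ_{j≠i} y_j into 2y, so 269 = 4y and y = 67.25.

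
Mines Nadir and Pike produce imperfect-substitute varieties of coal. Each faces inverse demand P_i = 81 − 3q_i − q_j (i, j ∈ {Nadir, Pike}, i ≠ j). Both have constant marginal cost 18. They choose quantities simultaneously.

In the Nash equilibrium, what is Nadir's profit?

243

Mine Nadir's profit: π = q_{Nadir}(81 − 3q_{Nadir} − q_{Pike}) − 18q_{Nadir}.
∂π/∂q_{Nadir} = 63 − 6q_{Nadir} − q_{Pike} = 0 ⇒ q_{Nadir} = 10.5 − (1/6)q_{Pike}.
Setting q_{Nadir} = q_{Pike} in the reaction function: q_{Nadir} = 10.5 − (1/6)q_{Nadir}, so q_{Nadir} = 10.5 / (7/6) = 9.
P_{Nadir} = 81 − 3·9 − 9 = 45.
Profit = (45 − 18)·9 = 243.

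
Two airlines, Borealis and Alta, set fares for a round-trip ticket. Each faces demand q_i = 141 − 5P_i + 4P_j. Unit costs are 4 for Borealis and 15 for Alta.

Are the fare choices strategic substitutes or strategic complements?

Borealis's profit: π = (P_{Borealis} − 4)(141 − 5P_{Borealis} + 4P_{Alta}).
∂π/∂P_{Borealis} = 161 − 10P_{Borealis} + 4P_{Alta} = 0 ⇒ P_{Borealis} = 16.1 + 0.4P_{Alta}.
The best-response slope dP_{Borealis}/dP_{Alta} = 0.4 > 0: the reaction function is upward-sloping, so the choices are strategic complements.

strategic complements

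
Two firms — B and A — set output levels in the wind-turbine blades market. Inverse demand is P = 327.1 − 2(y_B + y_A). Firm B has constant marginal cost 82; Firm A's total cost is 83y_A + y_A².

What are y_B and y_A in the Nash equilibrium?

Firm B's profit: π = y_B(327.1 − 2(y_B + y_A)) − 82y_B.
∂π/∂y_B = 245.1 − 4y_B − 2y_A = 0, so y_B = 61.275 − 0.5y_A.
For A: ∂π/∂y_A = 244.1 − 6y_A − 2y_B = 0 ⇒ y_A = 2441/60 − (1/3)y_B.
Plugging y_A into B's best response: y_B = 61.275 − 0.5(2441/60 − (1/3)y_B) ⇒ (5/6)y_B = 614/15, so y_B = 49.12.
Then y_A = 2441/60 − (1/3)·49.12 = 24.31.

49.12, 24.31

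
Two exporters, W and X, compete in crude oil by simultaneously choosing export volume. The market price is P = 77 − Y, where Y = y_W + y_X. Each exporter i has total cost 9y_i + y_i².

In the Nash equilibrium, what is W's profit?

369.92

Exporter W's profit: π = y_W(77 − (y_W + y_X)) − 9y_W − y_W².
∂π/∂y_W = 68 − 4y_W − y_X = 0, so y_W = 17 − 0.25y_X.
By symmetry y_X = y_W; substituting into the reaction function, 1.25y_W = 17 and y_W = 13.6.
Price P = 77 − 27.2 = 49.8.
W's profit: (49.8 − 9)·13.6 − (13.6)² = 369.92.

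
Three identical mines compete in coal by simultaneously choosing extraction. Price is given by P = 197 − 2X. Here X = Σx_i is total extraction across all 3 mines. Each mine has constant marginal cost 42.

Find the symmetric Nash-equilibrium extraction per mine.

A representative mine's profit is π_i = x_i(197 − 2X) − 42x_i, with X = x_i + Σ_{j≠i} x_j.
First-order condition: 155 − 4x_i − 2Σ_{j≠i} x_j = 0.
With identical mines, set every x_j = x: then 155 − 4x − 4x = 0, i.e. x = 155/8 = 19.375.

19.375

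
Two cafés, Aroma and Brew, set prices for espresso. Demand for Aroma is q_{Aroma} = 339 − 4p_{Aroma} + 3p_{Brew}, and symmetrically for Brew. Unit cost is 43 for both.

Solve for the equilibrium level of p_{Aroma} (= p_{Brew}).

102.2

Aroma's profit: π = (p_{Aroma} − 43)(339 − 4p_{Aroma} + 3p_{Brew}).
∂π/∂p_{Aroma} = 511 − 8p_{Aroma} + 3p_{Brew} = 0 ⇒ p_{Aroma} = 63.875 + 0.375p_{Brew}.
By symmetry p_{Brew} = p_{Aroma}; substituting into the reaction function, 0.625p_{Aroma} = 63.875 and p_{Aroma} = 102.2.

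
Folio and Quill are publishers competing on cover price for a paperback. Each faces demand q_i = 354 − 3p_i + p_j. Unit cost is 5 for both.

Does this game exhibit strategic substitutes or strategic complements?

Folio's profit: π = (p_{Folio} − 5)(354 − 3p_{Folio} + p_{Quill}).
∂π/∂p_{Folio} = 369 − 6p_{Folio} + p_{Quill} = 0 ⇒ p_{Folio} = 61.5 + (1/6)p_{Quill}.
The best-response slope dp_{Folio}/dp_{Quill} = 1/6 > 0: the reaction function is upward-sloping, so the choices are strategic complements.

strategic complements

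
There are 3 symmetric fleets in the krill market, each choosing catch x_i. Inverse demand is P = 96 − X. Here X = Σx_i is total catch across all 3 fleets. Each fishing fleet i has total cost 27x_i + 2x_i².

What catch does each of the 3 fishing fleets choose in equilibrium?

A representative fishing fleet's profit is π_i = x_i(96 − X) − 27x_i − 2x_i², with X = x_i + Σ_{j≠i} x_j.
First-order condition: 69 − 6x_i − Σ_{j≠i} x_j = 0.
In a symmetric equilibrium every fishing fleet chooses the same x, so Σ_{j≠i} x_j = 2x. The condition becomes 69 − 8x = 0, giving x = 69/8 = 8.625.

8.625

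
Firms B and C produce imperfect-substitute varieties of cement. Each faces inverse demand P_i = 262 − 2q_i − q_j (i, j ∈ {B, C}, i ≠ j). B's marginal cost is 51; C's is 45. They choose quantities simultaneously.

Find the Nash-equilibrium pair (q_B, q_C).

Firm B's profit: π = q_B(262 − 2q_B − q_C) − 51q_B.
∂π/∂q_B = 211 − 4q_B − q_C = 0 ⇒ q_B = 52.75 − 0.25q_C.
Similarly q_C = 54.25 − 0.25q_B.
Substituting the second reaction function into the first: q_B = 52.75 − 0.25(54.25 − 0.25q_B), which gives 0.9375q_B = 39.1875 ⇒ q_B = 41.8.
Then q_C = 54.25 − 0.25·41.8 = 43.8.

41.8, 43.8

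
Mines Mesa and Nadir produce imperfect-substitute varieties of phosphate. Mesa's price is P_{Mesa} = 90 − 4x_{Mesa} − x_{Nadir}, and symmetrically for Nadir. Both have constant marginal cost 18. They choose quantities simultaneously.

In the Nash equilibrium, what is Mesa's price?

50

Mine Mesa's profit: π = x_{Mesa}(90 − 4x_{Mesa} − x_{Nadir}) − 18x_{Mesa}.
∂π/∂x_{Mesa} = 72 − 8x_{Mesa} − x_{Nadir} = 0 ⇒ x_{Mesa} = 9 − 0.125x_{Nadir}.
Setting x_{Mesa} = x_{Nadir} in the reaction function: x_{Mesa} = 9 − 0.125x_{Mesa}, so x_{Mesa} = 9 / 1.125 = 8.
P_{Mesa} = 90 − 4·8 − 8 = 50.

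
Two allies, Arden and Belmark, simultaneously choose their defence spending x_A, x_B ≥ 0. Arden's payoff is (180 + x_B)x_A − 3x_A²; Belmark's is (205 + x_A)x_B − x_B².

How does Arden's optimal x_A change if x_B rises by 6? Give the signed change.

Expanding Arden's payoff: 180x_A + x_Bx_A − 3x_A².
∂π/∂x_A = 180 + x_B − 6x_A = 0, so x_A = 30 + (1/6)x_B.
The reaction-function slope is 1/6, so a 6-unit rise in x_B moves x_A by 1/6 × 6 = 1. Arden's best response rises — the actions are strategic complements.

1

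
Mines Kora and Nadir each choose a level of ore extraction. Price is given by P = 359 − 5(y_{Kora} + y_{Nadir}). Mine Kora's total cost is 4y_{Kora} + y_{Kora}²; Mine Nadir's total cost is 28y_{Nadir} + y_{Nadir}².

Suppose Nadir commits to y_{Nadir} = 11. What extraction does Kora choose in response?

Mine Kora's profit: π = y_{Kora}(359 − 5(y_{Kora} + y_{Nadir})) − 4y_{Kora} − y_{Kora}².
∂π/∂y_{Kora} = 355 − 12y_{Kora} − 5y_{Nadir} = 0, so y_{Kora} = 355/12 − (5/12)y_{Nadir}.
At y_{Nadir} = 11: y_{Kora} = 355/12 − (5/12)·11 = 25.

25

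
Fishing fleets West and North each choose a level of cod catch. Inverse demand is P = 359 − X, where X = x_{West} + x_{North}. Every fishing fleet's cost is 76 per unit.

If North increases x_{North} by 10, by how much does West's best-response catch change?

Fishing fleet West's profit: π = x_{West}(359 − (x_{West} + x_{North})) − 76x_{West}.
∂π/∂x_{West} = 283 − 2x_{West} − x_{North} = 0, so x_{West} = 141.5 − 0.5x_{North}.
The reaction-function slope is −0.5, so a 10-unit rise in x_{North} moves x_{West} by −0.5 × 10 = −5. West's best response falls — the actions are strategic substitutes.

-5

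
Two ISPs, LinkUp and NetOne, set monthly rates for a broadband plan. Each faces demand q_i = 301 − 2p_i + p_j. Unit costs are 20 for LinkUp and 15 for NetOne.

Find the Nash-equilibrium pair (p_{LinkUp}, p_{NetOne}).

113, 111

LinkUp's profit: π = (p_{LinkUp} − 20)(301 − 2p_{LinkUp} + p_{NetOne}).
∂π/∂p_{LinkUp} = 341 − 4p_{LinkUp} + p_{NetOne} = 0 ⇒ p_{LinkUp} = 85.25 + 0.25p_{NetOne}.
Similarly p_{NetOne} = 82.75 + 0.25p_{LinkUp}.
Substituting the second reaction function into the first: p_{LinkUp} = 85.25 + 0.25(82.75 + 0.25p_{LinkUp}), which gives 0.9375p_{LinkUp} = 105.9375 ⇒ p_{LinkUp} = 113.
Then p_{NetOne} = 82.75 + 0.25·113 = 111.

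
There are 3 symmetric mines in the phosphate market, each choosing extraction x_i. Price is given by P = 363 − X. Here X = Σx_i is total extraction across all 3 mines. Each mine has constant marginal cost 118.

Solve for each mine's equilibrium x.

61.25

A representative mine's profit is π_i = x_i(363 − X) − 118x_i, with X = x_i + Σ_{j≠i} x_j.
First-order condition: 245 − 2x_i − Σ_{j≠i} x_j = 0.
In a symmetric equilibrium every mine chooses the same x, so Σ_{j≠i} x_j = 2x. The condition becomes 245 − 4x = 0, giving x = 245/4 = 61.25.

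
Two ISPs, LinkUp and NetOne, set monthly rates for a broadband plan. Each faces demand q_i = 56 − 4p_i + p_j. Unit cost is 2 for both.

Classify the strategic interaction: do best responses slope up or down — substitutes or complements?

LinkUp's profit: π = (p_{LinkUp} − 2)(56 − 4p_{LinkUp} + p_{NetOne}).
∂π/∂p_{LinkUp} = 64 − 8p_{LinkUp} + p_{NetOne} = 0 ⇒ p_{LinkUp} = 8 + 0.125p_{NetOne}.
The best-response slope dp_{LinkUp}/dp_{NetOne} = 0.125 > 0: the reaction function is upward-sloping, so the choices are strategic complements.

strategic complements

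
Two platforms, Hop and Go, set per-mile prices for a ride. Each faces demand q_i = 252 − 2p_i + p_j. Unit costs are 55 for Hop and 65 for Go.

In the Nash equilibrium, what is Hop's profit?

8978

Hop's profit: π = (p_{Hop} − 55)(252 − 2p_{Hop} + p_{Go}).
∂π/∂p_{Hop} = 362 − 4p_{Hop} + p_{Go} = 0 ⇒ p_{Hop} = 90.5 + 0.25p_{Go}.
Similarly p_{Go} = 95.5 + 0.25p_{Hop}.
Substituting the second reaction function into the first: p_{Hop} = 90.5 + 0.25(95.5 + 0.25p_{Hop}), which gives 0.9375p_{Hop} = 114.375 ⇒ p_{Hop} = 122.
Then p_{Go} = 95.5 + 0.25·122 = 126.
q_{Hop} = 252 − 2·122 + 126 = 134.
Profit = (122 − 55)·134 = 8978.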